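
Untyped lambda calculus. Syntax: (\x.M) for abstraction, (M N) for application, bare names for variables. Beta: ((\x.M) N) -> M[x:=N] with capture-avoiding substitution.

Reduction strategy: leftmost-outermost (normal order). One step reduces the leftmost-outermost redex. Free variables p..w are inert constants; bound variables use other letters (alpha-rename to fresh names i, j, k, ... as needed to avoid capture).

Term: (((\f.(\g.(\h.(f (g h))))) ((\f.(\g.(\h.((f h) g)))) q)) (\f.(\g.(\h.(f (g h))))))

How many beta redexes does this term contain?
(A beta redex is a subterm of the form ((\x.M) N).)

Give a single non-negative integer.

Term: (((\f.(\g.(\h.(f (g h))))) ((\f.(\g.(\h.((f h) g)))) q)) (\f.(\g.(\h.(f (g h))))))
  Redex: ((\f.(\g.(\h.(f (g h))))) ((\f.(\g.(\h.((f h) g)))) q))
  Redex: ((\f.(\g.(\h.((f h) g)))) q)
Total redexes: 2

Answer: 2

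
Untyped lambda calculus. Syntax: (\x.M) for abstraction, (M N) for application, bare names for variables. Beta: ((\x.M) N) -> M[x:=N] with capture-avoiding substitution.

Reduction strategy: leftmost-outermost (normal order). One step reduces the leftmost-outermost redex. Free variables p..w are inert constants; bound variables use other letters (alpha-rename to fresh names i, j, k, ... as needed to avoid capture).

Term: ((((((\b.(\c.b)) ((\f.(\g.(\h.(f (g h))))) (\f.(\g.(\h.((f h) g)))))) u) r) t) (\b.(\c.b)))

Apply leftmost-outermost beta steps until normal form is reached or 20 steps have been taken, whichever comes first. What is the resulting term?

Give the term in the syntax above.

Answer: (\h.(((r t) h) (\b.(\c.b))))

Derivation:
Step 0: ((((((\b.(\c.b)) ((\f.(\g.(\h.(f (g h))))) (\f.(\g.(\h.((f h) g)))))) u) r) t) (\b.(\c.b)))
Step 1: (((((\c.((\f.(\g.(\h.(f (g h))))) (\f.(\g.(\h.((f h) g)))))) u) r) t) (\b.(\c.b)))
Step 2: (((((\f.(\g.(\h.(f (g h))))) (\f.(\g.(\h.((f h) g))))) r) t) (\b.(\c.b)))
Step 3: ((((\g.(\h.((\f.(\g.(\h.((f h) g)))) (g h)))) r) t) (\b.(\c.b)))
Step 4: (((\h.((\f.(\g.(\h.((f h) g)))) (r h))) t) (\b.(\c.b)))
Step 5: (((\f.(\g.(\h.((f h) g)))) (r t)) (\b.(\c.b)))
Step 6: ((\g.(\h.(((r t) h) g))) (\b.(\c.b)))
Step 7: (\h.(((r t) h) (\b.(\c.b))))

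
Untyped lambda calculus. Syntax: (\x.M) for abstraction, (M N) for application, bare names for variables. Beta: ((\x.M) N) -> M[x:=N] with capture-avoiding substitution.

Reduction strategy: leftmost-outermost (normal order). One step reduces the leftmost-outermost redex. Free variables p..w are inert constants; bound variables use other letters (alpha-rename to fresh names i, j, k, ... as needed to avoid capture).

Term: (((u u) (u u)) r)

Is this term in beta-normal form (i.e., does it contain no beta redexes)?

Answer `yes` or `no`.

Term: (((u u) (u u)) r)
No beta redexes found.

Answer: yes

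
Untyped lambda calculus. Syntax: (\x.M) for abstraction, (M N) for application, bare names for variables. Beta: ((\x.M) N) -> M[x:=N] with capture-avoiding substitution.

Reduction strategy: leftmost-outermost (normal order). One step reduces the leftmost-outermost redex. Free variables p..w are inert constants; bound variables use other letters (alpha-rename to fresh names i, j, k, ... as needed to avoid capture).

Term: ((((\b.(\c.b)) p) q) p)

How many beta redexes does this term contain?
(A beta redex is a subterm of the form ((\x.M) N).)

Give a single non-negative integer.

Term: ((((\b.(\c.b)) p) q) p)
  Redex: ((\b.(\c.b)) p)
Total redexes: 1

Answer: 1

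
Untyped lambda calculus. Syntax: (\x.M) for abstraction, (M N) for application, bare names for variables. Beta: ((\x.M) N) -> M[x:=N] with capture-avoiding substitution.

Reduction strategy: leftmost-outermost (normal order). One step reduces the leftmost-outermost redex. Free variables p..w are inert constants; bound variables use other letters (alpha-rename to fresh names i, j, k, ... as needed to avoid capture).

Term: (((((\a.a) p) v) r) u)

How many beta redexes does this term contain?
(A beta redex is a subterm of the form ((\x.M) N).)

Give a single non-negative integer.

Term: (((((\a.a) p) v) r) u)
  Redex: ((\a.a) p)
Total redexes: 1

Answer: 1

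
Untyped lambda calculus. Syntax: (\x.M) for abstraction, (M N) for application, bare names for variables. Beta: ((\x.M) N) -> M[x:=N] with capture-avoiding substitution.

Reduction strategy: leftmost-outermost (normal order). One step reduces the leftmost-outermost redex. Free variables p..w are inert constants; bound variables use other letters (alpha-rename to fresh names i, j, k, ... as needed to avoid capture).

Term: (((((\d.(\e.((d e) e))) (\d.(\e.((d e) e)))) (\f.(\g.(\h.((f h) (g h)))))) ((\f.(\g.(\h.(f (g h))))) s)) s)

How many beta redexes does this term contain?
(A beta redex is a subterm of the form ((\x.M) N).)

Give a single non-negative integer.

Answer: 2

Derivation:
Term: (((((\d.(\e.((d e) e))) (\d.(\e.((d e) e)))) (\f.(\g.(\h.((f h) (g h)))))) ((\f.(\g.(\h.(f (g h))))) s)) s)
  Redex: ((\d.(\e.((d e) e))) (\d.(\e.((d e) e))))
  Redex: ((\f.(\g.(\h.(f (g h))))) s)
Total redexes: 2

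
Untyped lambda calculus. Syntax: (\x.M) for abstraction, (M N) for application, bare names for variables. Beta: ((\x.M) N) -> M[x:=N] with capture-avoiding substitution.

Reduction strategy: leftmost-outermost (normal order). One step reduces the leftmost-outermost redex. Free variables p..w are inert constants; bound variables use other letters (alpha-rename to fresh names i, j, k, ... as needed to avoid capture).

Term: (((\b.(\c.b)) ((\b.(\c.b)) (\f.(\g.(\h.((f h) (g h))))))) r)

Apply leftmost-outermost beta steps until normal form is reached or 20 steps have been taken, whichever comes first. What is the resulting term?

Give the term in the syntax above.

Step 0: (((\b.(\c.b)) ((\b.(\c.b)) (\f.(\g.(\h.((f h) (g h))))))) r)
Step 1: ((\c.((\b.(\c.b)) (\f.(\g.(\h.((f h) (g h))))))) r)
Step 2: ((\b.(\c.b)) (\f.(\g.(\h.((f h) (g h))))))
Step 3: (\c.(\f.(\g.(\h.((f h) (g h))))))

Answer: (\c.(\f.(\g.(\h.((f h) (g h))))))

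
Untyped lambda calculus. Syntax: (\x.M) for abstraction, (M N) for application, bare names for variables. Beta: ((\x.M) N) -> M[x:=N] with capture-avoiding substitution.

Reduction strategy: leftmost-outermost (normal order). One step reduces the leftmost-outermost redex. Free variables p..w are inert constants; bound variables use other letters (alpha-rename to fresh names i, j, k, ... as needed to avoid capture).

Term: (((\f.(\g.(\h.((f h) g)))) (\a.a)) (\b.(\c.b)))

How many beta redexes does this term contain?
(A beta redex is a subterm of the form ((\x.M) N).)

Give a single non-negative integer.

Answer: 1

Derivation:
Term: (((\f.(\g.(\h.((f h) g)))) (\a.a)) (\b.(\c.b)))
  Redex: ((\f.(\g.(\h.((f h) g)))) (\a.a))
Total redexes: 1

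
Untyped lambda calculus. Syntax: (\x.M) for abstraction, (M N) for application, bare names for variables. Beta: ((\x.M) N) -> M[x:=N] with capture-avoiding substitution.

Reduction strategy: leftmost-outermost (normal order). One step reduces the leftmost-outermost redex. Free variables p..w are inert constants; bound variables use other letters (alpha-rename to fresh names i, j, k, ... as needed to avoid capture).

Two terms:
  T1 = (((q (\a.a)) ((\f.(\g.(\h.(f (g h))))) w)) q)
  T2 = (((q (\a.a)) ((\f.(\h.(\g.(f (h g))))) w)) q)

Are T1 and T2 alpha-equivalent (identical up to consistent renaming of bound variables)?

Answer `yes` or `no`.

Answer: yes

Derivation:
Term 1: (((q (\a.a)) ((\f.(\g.(\h.(f (g h))))) w)) q)
Term 2: (((q (\a.a)) ((\f.(\h.(\g.(f (h g))))) w)) q)
Alpha-equivalence: compare structure up to binder renaming.
Result: True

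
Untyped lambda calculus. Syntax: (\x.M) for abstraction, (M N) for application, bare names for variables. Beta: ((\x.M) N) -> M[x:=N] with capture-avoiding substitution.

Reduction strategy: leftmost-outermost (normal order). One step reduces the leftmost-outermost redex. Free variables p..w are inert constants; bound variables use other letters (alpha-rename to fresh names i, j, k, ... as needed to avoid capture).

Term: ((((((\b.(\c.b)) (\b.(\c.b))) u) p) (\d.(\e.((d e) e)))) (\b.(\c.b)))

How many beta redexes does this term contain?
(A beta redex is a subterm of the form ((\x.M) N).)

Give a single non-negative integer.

Answer: 1

Derivation:
Term: ((((((\b.(\c.b)) (\b.(\c.b))) u) p) (\d.(\e.((d e) e)))) (\b.(\c.b)))
  Redex: ((\b.(\c.b)) (\b.(\c.b)))
Total redexes: 1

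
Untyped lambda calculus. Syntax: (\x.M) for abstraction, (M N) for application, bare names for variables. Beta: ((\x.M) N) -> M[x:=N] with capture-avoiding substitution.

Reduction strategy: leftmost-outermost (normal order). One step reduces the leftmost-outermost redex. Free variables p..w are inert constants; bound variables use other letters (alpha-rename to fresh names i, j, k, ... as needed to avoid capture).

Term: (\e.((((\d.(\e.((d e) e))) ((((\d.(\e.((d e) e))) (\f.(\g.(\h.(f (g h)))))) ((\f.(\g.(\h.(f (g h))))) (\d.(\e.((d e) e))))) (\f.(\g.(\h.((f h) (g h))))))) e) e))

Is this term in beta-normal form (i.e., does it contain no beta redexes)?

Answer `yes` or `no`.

Term: (\e.((((\d.(\e.((d e) e))) ((((\d.(\e.((d e) e))) (\f.(\g.(\h.(f (g h)))))) ((\f.(\g.(\h.(f (g h))))) (\d.(\e.((d e) e))))) (\f.(\g.(\h.((f h) (g h))))))) e) e))
Found 3 beta redex(es).

Answer: no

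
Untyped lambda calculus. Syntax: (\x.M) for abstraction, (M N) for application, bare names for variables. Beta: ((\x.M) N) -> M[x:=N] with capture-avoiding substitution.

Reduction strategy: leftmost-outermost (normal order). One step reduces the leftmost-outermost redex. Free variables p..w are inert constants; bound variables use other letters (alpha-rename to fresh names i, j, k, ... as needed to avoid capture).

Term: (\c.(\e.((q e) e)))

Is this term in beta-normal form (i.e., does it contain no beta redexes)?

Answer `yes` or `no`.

Term: (\c.(\e.((q e) e)))
No beta redexes found.

Answer: yes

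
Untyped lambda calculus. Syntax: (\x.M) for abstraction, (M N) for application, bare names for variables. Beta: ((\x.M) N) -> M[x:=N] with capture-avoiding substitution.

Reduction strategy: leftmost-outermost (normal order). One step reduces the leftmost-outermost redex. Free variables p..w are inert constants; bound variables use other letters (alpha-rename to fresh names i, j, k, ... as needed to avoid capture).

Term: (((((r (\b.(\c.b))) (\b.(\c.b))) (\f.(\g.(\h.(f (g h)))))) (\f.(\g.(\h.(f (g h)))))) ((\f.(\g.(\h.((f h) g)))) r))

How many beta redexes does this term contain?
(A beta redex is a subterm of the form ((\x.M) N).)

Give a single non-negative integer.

Answer: 1

Derivation:
Term: (((((r (\b.(\c.b))) (\b.(\c.b))) (\f.(\g.(\h.(f (g h)))))) (\f.(\g.(\h.(f (g h)))))) ((\f.(\g.(\h.((f h) g)))) r))
  Redex: ((\f.(\g.(\h.((f h) g)))) r)
Total redexes: 1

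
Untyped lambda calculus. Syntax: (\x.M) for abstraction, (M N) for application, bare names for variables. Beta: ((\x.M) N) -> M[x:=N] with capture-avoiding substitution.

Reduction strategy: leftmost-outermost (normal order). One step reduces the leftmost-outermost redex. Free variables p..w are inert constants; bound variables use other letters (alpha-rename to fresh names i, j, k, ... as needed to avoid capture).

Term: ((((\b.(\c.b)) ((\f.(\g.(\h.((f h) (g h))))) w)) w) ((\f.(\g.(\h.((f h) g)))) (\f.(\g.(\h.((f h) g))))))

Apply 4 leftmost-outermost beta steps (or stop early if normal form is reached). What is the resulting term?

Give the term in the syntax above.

Answer: (\h.((w h) (((\f.(\g.(\h.((f h) g)))) (\f.(\g.(\h.((f h) g))))) h)))

Derivation:
Step 0: ((((\b.(\c.b)) ((\f.(\g.(\h.((f h) (g h))))) w)) w) ((\f.(\g.(\h.((f h) g)))) (\f.(\g.(\h.((f h) g))))))
Step 1: (((\c.((\f.(\g.(\h.((f h) (g h))))) w)) w) ((\f.(\g.(\h.((f h) g)))) (\f.(\g.(\h.((f h) g))))))
Step 2: (((\f.(\g.(\h.((f h) (g h))))) w) ((\f.(\g.(\h.((f h) g)))) (\f.(\g.(\h.((f h) g))))))
Step 3: ((\g.(\h.((w h) (g h)))) ((\f.(\g.(\h.((f h) g)))) (\f.(\g.(\h.((f h) g))))))
Step 4: (\h.((w h) (((\f.(\g.(\h.((f h) g)))) (\f.(\g.(\h.((f h) g))))) h)))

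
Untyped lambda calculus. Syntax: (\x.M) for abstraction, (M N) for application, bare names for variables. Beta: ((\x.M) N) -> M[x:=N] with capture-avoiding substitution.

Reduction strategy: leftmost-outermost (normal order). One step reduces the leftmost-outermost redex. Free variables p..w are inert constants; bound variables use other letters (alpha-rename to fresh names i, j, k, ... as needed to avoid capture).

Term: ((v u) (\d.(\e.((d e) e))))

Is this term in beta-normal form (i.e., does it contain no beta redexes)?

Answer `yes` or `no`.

Answer: yes

Derivation:
Term: ((v u) (\d.(\e.((d e) e))))
No beta redexes found.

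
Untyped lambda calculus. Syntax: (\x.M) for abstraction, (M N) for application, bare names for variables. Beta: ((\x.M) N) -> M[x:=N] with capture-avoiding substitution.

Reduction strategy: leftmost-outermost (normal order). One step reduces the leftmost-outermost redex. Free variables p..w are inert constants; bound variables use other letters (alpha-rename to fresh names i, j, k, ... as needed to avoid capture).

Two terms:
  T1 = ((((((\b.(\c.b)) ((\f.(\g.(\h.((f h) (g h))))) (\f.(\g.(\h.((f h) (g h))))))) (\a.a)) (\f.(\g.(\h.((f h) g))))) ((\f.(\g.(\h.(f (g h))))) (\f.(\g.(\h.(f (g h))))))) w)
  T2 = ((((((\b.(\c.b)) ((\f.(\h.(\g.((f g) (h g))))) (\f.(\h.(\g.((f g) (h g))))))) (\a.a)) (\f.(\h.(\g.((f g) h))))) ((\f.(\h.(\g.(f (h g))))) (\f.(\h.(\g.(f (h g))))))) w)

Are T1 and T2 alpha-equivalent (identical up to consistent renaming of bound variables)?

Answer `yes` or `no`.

Term 1: ((((((\b.(\c.b)) ((\f.(\g.(\h.((f h) (g h))))) (\f.(\g.(\h.((f h) (g h))))))) (\a.a)) (\f.(\g.(\h.((f h) g))))) ((\f.(\g.(\h.(f (g h))))) (\f.(\g.(\h.(f (g h))))))) w)
Term 2: ((((((\b.(\c.b)) ((\f.(\h.(\g.((f g) (h g))))) (\f.(\h.(\g.((f g) (h g))))))) (\a.a)) (\f.(\h.(\g.((f g) h))))) ((\f.(\h.(\g.(f (h g))))) (\f.(\h.(\g.(f (h g))))))) w)
Alpha-equivalence: compare structure up to binder renaming.
Result: True

Answer: yes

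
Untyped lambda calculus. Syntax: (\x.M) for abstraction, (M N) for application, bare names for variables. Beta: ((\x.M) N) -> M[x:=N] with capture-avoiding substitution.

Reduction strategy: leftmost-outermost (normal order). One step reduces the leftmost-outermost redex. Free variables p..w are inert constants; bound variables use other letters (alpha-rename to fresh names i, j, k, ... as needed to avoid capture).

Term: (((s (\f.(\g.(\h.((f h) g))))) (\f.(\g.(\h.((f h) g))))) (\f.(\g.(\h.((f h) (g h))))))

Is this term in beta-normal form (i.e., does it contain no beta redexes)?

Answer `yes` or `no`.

Term: (((s (\f.(\g.(\h.((f h) g))))) (\f.(\g.(\h.((f h) g))))) (\f.(\g.(\h.((f h) (g h))))))
No beta redexes found.

Answer: yes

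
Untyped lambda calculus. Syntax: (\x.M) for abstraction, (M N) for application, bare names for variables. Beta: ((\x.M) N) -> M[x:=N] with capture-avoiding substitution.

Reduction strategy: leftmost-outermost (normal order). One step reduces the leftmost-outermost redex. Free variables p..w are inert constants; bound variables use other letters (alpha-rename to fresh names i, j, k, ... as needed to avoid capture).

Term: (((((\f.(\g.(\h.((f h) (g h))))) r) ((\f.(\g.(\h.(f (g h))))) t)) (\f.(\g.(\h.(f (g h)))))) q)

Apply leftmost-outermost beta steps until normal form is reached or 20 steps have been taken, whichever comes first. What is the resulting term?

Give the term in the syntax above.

Answer: (((r (\f.(\g.(\h.(f (g h)))))) (\h.(t (\g.(\i.(h (g i))))))) q)

Derivation:
Step 0: (((((\f.(\g.(\h.((f h) (g h))))) r) ((\f.(\g.(\h.(f (g h))))) t)) (\f.(\g.(\h.(f (g h)))))) q)
Step 1: ((((\g.(\h.((r h) (g h)))) ((\f.(\g.(\h.(f (g h))))) t)) (\f.(\g.(\h.(f (g h)))))) q)
Step 2: (((\h.((r h) (((\f.(\g.(\h.(f (g h))))) t) h))) (\f.(\g.(\h.(f (g h)))))) q)
Step 3: (((r (\f.(\g.(\h.(f (g h)))))) (((\f.(\g.(\h.(f (g h))))) t) (\f.(\g.(\h.(f (g h))))))) q)
Step 4: (((r (\f.(\g.(\h.(f (g h)))))) ((\g.(\h.(t (g h)))) (\f.(\g.(\h.(f (g h))))))) q)
Step 5: (((r (\f.(\g.(\h.(f (g h)))))) (\h.(t ((\f.(\g.(\h.(f (g h))))) h)))) q)
Step 6: (((r (\f.(\g.(\h.(f (g h)))))) (\h.(t (\g.(\i.(h (g i))))))) q)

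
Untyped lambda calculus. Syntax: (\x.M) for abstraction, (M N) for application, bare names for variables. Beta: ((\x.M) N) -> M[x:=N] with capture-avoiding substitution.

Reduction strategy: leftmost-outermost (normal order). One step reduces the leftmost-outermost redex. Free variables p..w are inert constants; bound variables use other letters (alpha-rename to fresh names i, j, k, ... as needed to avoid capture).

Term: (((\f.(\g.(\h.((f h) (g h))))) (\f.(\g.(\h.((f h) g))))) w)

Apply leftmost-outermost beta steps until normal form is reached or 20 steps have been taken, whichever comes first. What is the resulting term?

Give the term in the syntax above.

Step 0: (((\f.(\g.(\h.((f h) (g h))))) (\f.(\g.(\h.((f h) g))))) w)
Step 1: ((\g.(\h.(((\f.(\g.(\h.((f h) g)))) h) (g h)))) w)
Step 2: (\h.(((\f.(\g.(\h.((f h) g)))) h) (w h)))
Step 3: (\h.((\g.(\i.((h i) g))) (w h)))
Step 4: (\h.(\i.((h i) (w h))))

Answer: (\h.(\i.((h i) (w h))))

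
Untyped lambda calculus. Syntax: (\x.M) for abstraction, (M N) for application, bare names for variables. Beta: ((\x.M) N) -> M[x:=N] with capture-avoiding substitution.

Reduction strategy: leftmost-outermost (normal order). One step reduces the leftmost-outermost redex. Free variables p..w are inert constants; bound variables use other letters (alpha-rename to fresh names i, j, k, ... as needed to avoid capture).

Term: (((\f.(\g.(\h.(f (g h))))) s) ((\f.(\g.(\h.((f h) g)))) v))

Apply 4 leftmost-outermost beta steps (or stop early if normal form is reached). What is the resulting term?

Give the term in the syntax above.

Answer: (\h.(s (\i.((v i) h))))

Derivation:
Step 0: (((\f.(\g.(\h.(f (g h))))) s) ((\f.(\g.(\h.((f h) g)))) v))
Step 1: ((\g.(\h.(s (g h)))) ((\f.(\g.(\h.((f h) g)))) v))
Step 2: (\h.(s (((\f.(\g.(\h.((f h) g)))) v) h)))
Step 3: (\h.(s ((\g.(\h.((v h) g))) h)))
Step 4: (\h.(s (\i.((v i) h))))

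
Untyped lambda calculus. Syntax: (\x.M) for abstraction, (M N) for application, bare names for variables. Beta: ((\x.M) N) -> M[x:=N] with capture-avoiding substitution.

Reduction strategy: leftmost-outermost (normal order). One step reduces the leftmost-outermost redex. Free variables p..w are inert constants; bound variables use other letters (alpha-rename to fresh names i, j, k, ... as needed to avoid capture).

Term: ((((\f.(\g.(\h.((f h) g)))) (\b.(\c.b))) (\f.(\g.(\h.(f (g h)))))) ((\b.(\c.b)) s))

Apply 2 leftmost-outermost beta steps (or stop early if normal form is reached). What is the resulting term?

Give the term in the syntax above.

Answer: ((\h.(((\b.(\c.b)) h) (\f.(\g.(\h.(f (g h))))))) ((\b.(\c.b)) s))

Derivation:
Step 0: ((((\f.(\g.(\h.((f h) g)))) (\b.(\c.b))) (\f.(\g.(\h.(f (g h)))))) ((\b.(\c.b)) s))
Step 1: (((\g.(\h.(((\b.(\c.b)) h) g))) (\f.(\g.(\h.(f (g h)))))) ((\b.(\c.b)) s))
Step 2: ((\h.(((\b.(\c.b)) h) (\f.(\g.(\h.(f (g h))))))) ((\b.(\c.b)) s))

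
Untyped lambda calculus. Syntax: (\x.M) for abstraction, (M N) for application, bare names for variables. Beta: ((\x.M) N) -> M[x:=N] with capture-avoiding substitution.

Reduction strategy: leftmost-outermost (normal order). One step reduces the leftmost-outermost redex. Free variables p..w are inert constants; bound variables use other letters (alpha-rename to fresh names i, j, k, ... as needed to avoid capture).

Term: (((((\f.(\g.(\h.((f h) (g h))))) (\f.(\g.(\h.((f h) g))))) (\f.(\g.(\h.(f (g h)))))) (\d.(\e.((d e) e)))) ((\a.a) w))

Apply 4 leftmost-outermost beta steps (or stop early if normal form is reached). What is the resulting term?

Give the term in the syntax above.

Step 0: (((((\f.(\g.(\h.((f h) (g h))))) (\f.(\g.(\h.((f h) g))))) (\f.(\g.(\h.(f (g h)))))) (\d.(\e.((d e) e)))) ((\a.a) w))
Step 1: ((((\g.(\h.(((\f.(\g.(\h.((f h) g)))) h) (g h)))) (\f.(\g.(\h.(f (g h)))))) (\d.(\e.((d e) e)))) ((\a.a) w))
Step 2: (((\h.(((\f.(\g.(\h.((f h) g)))) h) ((\f.(\g.(\h.(f (g h))))) h))) (\d.(\e.((d e) e)))) ((\a.a) w))
Step 3: ((((\f.(\g.(\h.((f h) g)))) (\d.(\e.((d e) e)))) ((\f.(\g.(\h.(f (g h))))) (\d.(\e.((d e) e))))) ((\a.a) w))
Step 4: (((\g.(\h.(((\d.(\e.((d e) e))) h) g))) ((\f.(\g.(\h.(f (g h))))) (\d.(\e.((d e) e))))) ((\a.a) w))

Answer: (((\g.(\h.(((\d.(\e.((d e) e))) h) g))) ((\f.(\g.(\h.(f (g h))))) (\d.(\e.((d e) e))))) ((\a.a) w))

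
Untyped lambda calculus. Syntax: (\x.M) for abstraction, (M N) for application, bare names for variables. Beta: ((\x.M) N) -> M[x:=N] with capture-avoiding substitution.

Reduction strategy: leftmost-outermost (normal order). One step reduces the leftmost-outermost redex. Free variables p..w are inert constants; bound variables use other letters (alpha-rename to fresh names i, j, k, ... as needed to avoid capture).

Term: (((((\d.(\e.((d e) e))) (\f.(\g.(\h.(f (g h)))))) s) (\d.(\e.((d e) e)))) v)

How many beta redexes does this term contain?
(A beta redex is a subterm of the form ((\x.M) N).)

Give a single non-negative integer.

Answer: 1

Derivation:
Term: (((((\d.(\e.((d e) e))) (\f.(\g.(\h.(f (g h)))))) s) (\d.(\e.((d e) e)))) v)
  Redex: ((\d.(\e.((d e) e))) (\f.(\g.(\h.(f (g h))))))
Total redexes: 1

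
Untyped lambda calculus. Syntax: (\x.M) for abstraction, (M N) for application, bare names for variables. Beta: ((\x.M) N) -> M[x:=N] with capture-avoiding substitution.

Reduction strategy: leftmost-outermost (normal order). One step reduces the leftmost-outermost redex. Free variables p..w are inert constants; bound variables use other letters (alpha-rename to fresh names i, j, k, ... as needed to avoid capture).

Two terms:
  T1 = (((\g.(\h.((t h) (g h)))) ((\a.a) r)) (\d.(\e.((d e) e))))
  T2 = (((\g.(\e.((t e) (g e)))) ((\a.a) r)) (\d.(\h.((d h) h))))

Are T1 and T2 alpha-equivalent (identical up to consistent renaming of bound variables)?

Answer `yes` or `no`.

Term 1: (((\g.(\h.((t h) (g h)))) ((\a.a) r)) (\d.(\e.((d e) e))))
Term 2: (((\g.(\e.((t e) (g e)))) ((\a.a) r)) (\d.(\h.((d h) h))))
Alpha-equivalence: compare structure up to binder renaming.
Result: True

Answer: yes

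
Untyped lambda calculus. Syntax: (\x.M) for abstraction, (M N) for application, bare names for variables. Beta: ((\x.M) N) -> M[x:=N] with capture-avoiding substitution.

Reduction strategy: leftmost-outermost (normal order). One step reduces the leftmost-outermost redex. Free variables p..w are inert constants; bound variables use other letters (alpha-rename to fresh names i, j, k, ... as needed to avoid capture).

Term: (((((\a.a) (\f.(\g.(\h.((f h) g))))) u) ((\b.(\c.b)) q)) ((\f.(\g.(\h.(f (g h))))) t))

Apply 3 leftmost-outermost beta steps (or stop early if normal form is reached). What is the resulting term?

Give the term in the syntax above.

Answer: ((\h.((u h) ((\b.(\c.b)) q))) ((\f.(\g.(\h.(f (g h))))) t))

Derivation:
Step 0: (((((\a.a) (\f.(\g.(\h.((f h) g))))) u) ((\b.(\c.b)) q)) ((\f.(\g.(\h.(f (g h))))) t))
Step 1: ((((\f.(\g.(\h.((f h) g)))) u) ((\b.(\c.b)) q)) ((\f.(\g.(\h.(f (g h))))) t))
Step 2: (((\g.(\h.((u h) g))) ((\b.(\c.b)) q)) ((\f.(\g.(\h.(f (g h))))) t))
Step 3: ((\h.((u h) ((\b.(\c.b)) q))) ((\f.(\g.(\h.(f (g h))))) t))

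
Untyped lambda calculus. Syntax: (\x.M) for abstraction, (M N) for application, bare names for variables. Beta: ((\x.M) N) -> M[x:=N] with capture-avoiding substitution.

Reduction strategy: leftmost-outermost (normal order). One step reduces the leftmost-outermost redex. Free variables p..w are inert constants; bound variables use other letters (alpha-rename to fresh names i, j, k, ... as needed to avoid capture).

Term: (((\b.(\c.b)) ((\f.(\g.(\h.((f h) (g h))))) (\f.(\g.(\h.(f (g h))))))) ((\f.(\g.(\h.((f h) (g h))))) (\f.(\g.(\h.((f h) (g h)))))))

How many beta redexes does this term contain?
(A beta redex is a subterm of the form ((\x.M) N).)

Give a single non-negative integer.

Answer: 3

Derivation:
Term: (((\b.(\c.b)) ((\f.(\g.(\h.((f h) (g h))))) (\f.(\g.(\h.(f (g h))))))) ((\f.(\g.(\h.((f h) (g h))))) (\f.(\g.(\h.((f h) (g h)))))))
  Redex: ((\b.(\c.b)) ((\f.(\g.(\h.((f h) (g h))))) (\f.(\g.(\h.(f (g h)))))))
  Redex: ((\f.(\g.(\h.((f h) (g h))))) (\f.(\g.(\h.(f (g h))))))
  Redex: ((\f.(\g.(\h.((f h) (g h))))) (\f.(\g.(\h.((f h) (g h))))))
Total redexes: 3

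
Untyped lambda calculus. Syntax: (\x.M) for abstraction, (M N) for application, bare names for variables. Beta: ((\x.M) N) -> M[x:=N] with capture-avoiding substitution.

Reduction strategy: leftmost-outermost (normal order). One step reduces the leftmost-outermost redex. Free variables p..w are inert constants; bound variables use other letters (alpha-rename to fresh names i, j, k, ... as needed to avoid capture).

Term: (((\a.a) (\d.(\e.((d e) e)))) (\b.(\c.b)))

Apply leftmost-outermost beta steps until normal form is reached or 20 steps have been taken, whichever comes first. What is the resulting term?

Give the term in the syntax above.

Step 0: (((\a.a) (\d.(\e.((d e) e)))) (\b.(\c.b)))
Step 1: ((\d.(\e.((d e) e))) (\b.(\c.b)))
Step 2: (\e.(((\b.(\c.b)) e) e))
Step 3: (\e.((\c.e) e))
Step 4: (\e.e)

Answer: (\e.e)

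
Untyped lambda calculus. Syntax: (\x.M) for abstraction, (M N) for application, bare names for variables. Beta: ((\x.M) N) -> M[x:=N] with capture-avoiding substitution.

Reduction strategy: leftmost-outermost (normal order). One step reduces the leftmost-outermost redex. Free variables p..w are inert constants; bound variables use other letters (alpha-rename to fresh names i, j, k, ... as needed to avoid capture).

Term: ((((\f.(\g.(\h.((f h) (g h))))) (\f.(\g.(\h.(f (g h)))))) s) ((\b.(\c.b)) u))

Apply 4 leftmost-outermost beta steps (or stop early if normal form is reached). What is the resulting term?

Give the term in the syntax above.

Step 0: ((((\f.(\g.(\h.((f h) (g h))))) (\f.(\g.(\h.(f (g h)))))) s) ((\b.(\c.b)) u))
Step 1: (((\g.(\h.(((\f.(\g.(\h.(f (g h))))) h) (g h)))) s) ((\b.(\c.b)) u))
Step 2: ((\h.(((\f.(\g.(\h.(f (g h))))) h) (s h))) ((\b.(\c.b)) u))
Step 3: (((\f.(\g.(\h.(f (g h))))) ((\b.(\c.b)) u)) (s ((\b.(\c.b)) u)))
Step 4: ((\g.(\h.(((\b.(\c.b)) u) (g h)))) (s ((\b.(\c.b)) u)))

Answer: ((\g.(\h.(((\b.(\c.b)) u) (g h)))) (s ((\b.(\c.b)) u)))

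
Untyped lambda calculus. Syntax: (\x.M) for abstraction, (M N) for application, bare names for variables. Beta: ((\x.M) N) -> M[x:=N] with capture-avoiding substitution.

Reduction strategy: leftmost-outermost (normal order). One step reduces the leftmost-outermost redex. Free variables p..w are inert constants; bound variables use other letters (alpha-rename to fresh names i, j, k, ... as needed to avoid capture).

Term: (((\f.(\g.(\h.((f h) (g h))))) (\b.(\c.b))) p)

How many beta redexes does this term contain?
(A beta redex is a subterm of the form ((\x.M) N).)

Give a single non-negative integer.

Answer: 1

Derivation:
Term: (((\f.(\g.(\h.((f h) (g h))))) (\b.(\c.b))) p)
  Redex: ((\f.(\g.(\h.((f h) (g h))))) (\b.(\c.b)))
Total redexes: 1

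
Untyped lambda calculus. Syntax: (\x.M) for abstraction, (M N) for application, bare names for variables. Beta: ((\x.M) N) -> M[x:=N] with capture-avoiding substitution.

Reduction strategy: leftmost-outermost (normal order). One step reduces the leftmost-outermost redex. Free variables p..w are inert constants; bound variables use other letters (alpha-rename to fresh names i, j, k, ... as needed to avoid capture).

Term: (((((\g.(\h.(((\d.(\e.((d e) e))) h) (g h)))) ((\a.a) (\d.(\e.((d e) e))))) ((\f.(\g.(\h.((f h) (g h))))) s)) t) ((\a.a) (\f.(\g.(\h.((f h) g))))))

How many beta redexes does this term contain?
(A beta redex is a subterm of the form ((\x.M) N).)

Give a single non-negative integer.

Term: (((((\g.(\h.(((\d.(\e.((d e) e))) h) (g h)))) ((\a.a) (\d.(\e.((d e) e))))) ((\f.(\g.(\h.((f h) (g h))))) s)) t) ((\a.a) (\f.(\g.(\h.((f h) g))))))
  Redex: ((\g.(\h.(((\d.(\e.((d e) e))) h) (g h)))) ((\a.a) (\d.(\e.((d e) e)))))
  Redex: ((\d.(\e.((d e) e))) h)
  Redex: ((\a.a) (\d.(\e.((d e) e))))
  Redex: ((\f.(\g.(\h.((f h) (g h))))) s)
  Redex: ((\a.a) (\f.(\g.(\h.((f h) g)))))
Total redexes: 5

Answer: 5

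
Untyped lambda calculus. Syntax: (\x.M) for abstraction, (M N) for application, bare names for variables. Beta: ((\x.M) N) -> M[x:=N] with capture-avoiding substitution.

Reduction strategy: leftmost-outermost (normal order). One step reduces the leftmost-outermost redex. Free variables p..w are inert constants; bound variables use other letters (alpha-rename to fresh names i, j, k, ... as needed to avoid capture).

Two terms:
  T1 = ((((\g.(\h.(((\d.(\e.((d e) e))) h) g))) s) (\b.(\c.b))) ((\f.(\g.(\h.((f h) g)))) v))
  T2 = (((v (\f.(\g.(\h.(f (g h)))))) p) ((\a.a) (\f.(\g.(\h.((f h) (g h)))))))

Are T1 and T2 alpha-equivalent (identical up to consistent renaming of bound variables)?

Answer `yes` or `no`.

Answer: no

Derivation:
Term 1: ((((\g.(\h.(((\d.(\e.((d e) e))) h) g))) s) (\b.(\c.b))) ((\f.(\g.(\h.((f h) g)))) v))
Term 2: (((v (\f.(\g.(\h.(f (g h)))))) p) ((\a.a) (\f.(\g.(\h.((f h) (g h)))))))
Alpha-equivalence: compare structure up to binder renaming.
Result: False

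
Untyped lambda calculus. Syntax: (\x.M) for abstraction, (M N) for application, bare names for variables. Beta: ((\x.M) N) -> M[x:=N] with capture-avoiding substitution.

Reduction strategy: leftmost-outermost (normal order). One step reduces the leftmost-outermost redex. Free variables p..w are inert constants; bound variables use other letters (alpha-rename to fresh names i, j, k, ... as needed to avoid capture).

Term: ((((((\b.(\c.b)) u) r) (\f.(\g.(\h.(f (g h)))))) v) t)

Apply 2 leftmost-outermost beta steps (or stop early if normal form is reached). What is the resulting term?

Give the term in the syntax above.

Answer: (((u (\f.(\g.(\h.(f (g h)))))) v) t)

Derivation:
Step 0: ((((((\b.(\c.b)) u) r) (\f.(\g.(\h.(f (g h)))))) v) t)
Step 1: (((((\c.u) r) (\f.(\g.(\h.(f (g h)))))) v) t)
Step 2: (((u (\f.(\g.(\h.(f (g h)))))) v) t)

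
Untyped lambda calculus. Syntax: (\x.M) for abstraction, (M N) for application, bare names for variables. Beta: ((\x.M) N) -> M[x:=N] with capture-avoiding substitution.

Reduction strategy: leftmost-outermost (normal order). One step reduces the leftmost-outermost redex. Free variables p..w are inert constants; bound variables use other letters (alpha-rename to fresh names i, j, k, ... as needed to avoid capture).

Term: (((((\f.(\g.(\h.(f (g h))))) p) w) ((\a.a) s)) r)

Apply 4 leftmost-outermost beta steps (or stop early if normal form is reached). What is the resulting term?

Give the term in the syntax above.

Step 0: (((((\f.(\g.(\h.(f (g h))))) p) w) ((\a.a) s)) r)
Step 1: ((((\g.(\h.(p (g h)))) w) ((\a.a) s)) r)
Step 2: (((\h.(p (w h))) ((\a.a) s)) r)
Step 3: ((p (w ((\a.a) s))) r)
Step 4: ((p (w s)) r)

Answer: ((p (w s)) r)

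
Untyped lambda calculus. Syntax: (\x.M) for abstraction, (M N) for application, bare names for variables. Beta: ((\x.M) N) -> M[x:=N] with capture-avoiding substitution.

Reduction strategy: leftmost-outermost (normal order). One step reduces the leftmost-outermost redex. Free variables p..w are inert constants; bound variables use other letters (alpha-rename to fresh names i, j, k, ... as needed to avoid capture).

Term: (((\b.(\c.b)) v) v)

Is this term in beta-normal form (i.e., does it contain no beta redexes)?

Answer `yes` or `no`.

Answer: no

Derivation:
Term: (((\b.(\c.b)) v) v)
Found 1 beta redex(es).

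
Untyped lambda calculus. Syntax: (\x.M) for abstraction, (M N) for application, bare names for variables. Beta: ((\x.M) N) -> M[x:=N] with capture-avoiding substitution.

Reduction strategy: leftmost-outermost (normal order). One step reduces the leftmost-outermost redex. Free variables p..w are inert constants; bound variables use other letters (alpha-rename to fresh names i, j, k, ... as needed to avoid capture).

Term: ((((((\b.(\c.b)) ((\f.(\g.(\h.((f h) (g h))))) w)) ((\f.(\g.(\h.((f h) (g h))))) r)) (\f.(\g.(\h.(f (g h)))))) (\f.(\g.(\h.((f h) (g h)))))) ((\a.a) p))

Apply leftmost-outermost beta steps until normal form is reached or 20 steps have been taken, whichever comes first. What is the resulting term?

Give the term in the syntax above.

Step 0: ((((((\b.(\c.b)) ((\f.(\g.(\h.((f h) (g h))))) w)) ((\f.(\g.(\h.((f h) (g h))))) r)) (\f.(\g.(\h.(f (g h)))))) (\f.(\g.(\h.((f h) (g h)))))) ((\a.a) p))
Step 1: (((((\c.((\f.(\g.(\h.((f h) (g h))))) w)) ((\f.(\g.(\h.((f h) (g h))))) r)) (\f.(\g.(\h.(f (g h)))))) (\f.(\g.(\h.((f h) (g h)))))) ((\a.a) p))
Step 2: (((((\f.(\g.(\h.((f h) (g h))))) w) (\f.(\g.(\h.(f (g h)))))) (\f.(\g.(\h.((f h) (g h)))))) ((\a.a) p))
Step 3: ((((\g.(\h.((w h) (g h)))) (\f.(\g.(\h.(f (g h)))))) (\f.(\g.(\h.((f h) (g h)))))) ((\a.a) p))
Step 4: (((\h.((w h) ((\f.(\g.(\h.(f (g h))))) h))) (\f.(\g.(\h.((f h) (g h)))))) ((\a.a) p))
Step 5: (((w (\f.(\g.(\h.((f h) (g h)))))) ((\f.(\g.(\h.(f (g h))))) (\f.(\g.(\h.((f h) (g h))))))) ((\a.a) p))
Step 6: (((w (\f.(\g.(\h.((f h) (g h)))))) (\g.(\h.((\f.(\g.(\h.((f h) (g h))))) (g h))))) ((\a.a) p))
Step 7: (((w (\f.(\g.(\h.((f h) (g h)))))) (\g.(\h.(\i.(\j.(((g h) j) (i j))))))) ((\a.a) p))
Step 8: (((w (\f.(\g.(\h.((f h) (g h)))))) (\g.(\h.(\i.(\j.(((g h) j) (i j))))))) p)

Answer: (((w (\f.(\g.(\h.((f h) (g h)))))) (\g.(\h.(\i.(\j.(((g h) j) (i j))))))) p)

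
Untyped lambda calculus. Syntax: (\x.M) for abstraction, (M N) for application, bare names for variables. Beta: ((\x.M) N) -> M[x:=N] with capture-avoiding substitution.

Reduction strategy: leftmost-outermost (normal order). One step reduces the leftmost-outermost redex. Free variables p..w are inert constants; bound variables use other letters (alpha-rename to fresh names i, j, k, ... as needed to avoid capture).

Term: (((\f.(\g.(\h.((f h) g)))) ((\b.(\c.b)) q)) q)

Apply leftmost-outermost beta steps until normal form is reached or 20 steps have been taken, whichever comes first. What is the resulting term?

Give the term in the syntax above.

Answer: (\h.(q q))

Derivation:
Step 0: (((\f.(\g.(\h.((f h) g)))) ((\b.(\c.b)) q)) q)
Step 1: ((\g.(\h.((((\b.(\c.b)) q) h) g))) q)
Step 2: (\h.((((\b.(\c.b)) q) h) q))
Step 3: (\h.(((\c.q) h) q))
Step 4: (\h.(q q))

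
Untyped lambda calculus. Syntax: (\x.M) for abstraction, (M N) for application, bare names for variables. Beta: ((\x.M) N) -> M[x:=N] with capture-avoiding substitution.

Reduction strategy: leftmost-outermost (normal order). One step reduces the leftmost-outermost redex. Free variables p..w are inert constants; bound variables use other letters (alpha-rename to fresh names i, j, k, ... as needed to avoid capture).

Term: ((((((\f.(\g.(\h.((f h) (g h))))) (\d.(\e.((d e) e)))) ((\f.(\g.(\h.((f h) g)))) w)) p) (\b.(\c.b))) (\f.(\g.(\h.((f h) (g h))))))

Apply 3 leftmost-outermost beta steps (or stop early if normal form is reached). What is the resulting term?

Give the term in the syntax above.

Step 0: ((((((\f.(\g.(\h.((f h) (g h))))) (\d.(\e.((d e) e)))) ((\f.(\g.(\h.((f h) g)))) w)) p) (\b.(\c.b))) (\f.(\g.(\h.((f h) (g h))))))
Step 1: (((((\g.(\h.(((\d.(\e.((d e) e))) h) (g h)))) ((\f.(\g.(\h.((f h) g)))) w)) p) (\b.(\c.b))) (\f.(\g.(\h.((f h) (g h))))))
Step 2: ((((\h.(((\d.(\e.((d e) e))) h) (((\f.(\g.(\h.((f h) g)))) w) h))) p) (\b.(\c.b))) (\f.(\g.(\h.((f h) (g h))))))
Step 3: (((((\d.(\e.((d e) e))) p) (((\f.(\g.(\h.((f h) g)))) w) p)) (\b.(\c.b))) (\f.(\g.(\h.((f h) (g h))))))

Answer: (((((\d.(\e.((d e) e))) p) (((\f.(\g.(\h.((f h) g)))) w) p)) (\b.(\c.b))) (\f.(\g.(\h.((f h) (g h))))))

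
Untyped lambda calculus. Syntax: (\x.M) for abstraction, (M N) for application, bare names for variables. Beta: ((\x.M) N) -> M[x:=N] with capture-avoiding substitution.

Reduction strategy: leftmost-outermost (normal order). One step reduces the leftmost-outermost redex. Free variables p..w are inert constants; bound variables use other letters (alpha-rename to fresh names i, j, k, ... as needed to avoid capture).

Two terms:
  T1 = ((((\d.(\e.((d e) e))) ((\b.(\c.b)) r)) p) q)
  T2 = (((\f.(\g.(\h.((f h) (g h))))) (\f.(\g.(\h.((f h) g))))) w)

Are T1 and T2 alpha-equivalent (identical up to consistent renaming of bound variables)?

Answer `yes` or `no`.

Term 1: ((((\d.(\e.((d e) e))) ((\b.(\c.b)) r)) p) q)
Term 2: (((\f.(\g.(\h.((f h) (g h))))) (\f.(\g.(\h.((f h) g))))) w)
Alpha-equivalence: compare structure up to binder renaming.
Result: False

Answer: no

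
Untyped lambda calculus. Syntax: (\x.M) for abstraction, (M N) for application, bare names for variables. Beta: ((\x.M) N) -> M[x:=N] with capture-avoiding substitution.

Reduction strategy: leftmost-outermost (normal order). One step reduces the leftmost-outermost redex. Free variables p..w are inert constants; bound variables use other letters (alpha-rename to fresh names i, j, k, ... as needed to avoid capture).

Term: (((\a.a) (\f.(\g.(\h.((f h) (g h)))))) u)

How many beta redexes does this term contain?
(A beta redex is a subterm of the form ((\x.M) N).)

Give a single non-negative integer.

Term: (((\a.a) (\f.(\g.(\h.((f h) (g h)))))) u)
  Redex: ((\a.a) (\f.(\g.(\h.((f h) (g h))))))
Total redexes: 1

Answer: 1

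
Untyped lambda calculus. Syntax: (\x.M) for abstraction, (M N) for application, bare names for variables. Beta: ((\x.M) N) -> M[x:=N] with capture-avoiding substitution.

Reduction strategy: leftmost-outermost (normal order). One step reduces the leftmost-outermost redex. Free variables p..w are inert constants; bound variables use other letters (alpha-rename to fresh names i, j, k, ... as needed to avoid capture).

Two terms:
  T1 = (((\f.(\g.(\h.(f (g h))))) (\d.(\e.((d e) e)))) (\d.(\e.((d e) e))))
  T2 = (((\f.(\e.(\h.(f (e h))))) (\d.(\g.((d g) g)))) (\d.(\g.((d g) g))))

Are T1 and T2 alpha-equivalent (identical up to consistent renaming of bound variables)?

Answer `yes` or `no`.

Answer: yes

Derivation:
Term 1: (((\f.(\g.(\h.(f (g h))))) (\d.(\e.((d e) e)))) (\d.(\e.((d e) e))))
Term 2: (((\f.(\e.(\h.(f (e h))))) (\d.(\g.((d g) g)))) (\d.(\g.((d g) g))))
Alpha-equivalence: compare structure up to binder renaming.
Result: True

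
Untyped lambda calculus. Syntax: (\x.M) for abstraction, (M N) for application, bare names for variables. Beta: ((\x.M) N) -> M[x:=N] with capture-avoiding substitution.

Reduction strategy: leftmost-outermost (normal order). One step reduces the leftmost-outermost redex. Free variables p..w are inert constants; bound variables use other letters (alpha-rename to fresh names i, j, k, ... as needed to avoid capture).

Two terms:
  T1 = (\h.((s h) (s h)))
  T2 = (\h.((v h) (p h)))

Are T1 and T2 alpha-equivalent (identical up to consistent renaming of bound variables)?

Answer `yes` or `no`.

Answer: no

Derivation:
Term 1: (\h.((s h) (s h)))
Term 2: (\h.((v h) (p h)))
Alpha-equivalence: compare structure up to binder renaming.
Result: False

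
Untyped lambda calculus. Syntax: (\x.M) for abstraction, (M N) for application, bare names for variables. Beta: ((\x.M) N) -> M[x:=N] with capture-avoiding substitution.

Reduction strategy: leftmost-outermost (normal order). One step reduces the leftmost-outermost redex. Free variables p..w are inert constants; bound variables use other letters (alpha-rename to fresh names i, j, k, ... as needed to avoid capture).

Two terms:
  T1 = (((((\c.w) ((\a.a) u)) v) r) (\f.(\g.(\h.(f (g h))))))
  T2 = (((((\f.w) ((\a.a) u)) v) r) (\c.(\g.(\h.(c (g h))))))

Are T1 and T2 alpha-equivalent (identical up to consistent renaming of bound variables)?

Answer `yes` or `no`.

Term 1: (((((\c.w) ((\a.a) u)) v) r) (\f.(\g.(\h.(f (g h))))))
Term 2: (((((\f.w) ((\a.a) u)) v) r) (\c.(\g.(\h.(c (g h))))))
Alpha-equivalence: compare structure up to binder renaming.
Result: True

Answer: yes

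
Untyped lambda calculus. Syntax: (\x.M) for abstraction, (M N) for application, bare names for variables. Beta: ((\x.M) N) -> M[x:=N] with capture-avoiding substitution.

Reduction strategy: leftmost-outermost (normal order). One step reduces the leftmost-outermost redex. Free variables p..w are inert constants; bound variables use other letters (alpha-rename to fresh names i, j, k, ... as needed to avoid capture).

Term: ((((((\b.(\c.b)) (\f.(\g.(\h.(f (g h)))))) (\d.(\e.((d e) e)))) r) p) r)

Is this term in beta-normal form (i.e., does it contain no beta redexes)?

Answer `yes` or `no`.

Term: ((((((\b.(\c.b)) (\f.(\g.(\h.(f (g h)))))) (\d.(\e.((d e) e)))) r) p) r)
Found 1 beta redex(es).

Answer: no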